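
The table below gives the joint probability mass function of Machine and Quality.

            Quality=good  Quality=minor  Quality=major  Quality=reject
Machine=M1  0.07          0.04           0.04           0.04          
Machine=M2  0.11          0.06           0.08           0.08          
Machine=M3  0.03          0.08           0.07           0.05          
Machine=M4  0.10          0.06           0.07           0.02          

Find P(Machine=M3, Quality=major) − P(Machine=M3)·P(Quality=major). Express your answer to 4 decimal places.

P(Machine=M3) = 0.03 + 0.08 + 0.07 + 0.05 = 0.23.
P(Quality=major) = 0.04 + 0.08 + 0.07 + 0.07 = 0.26.
P(Machine=M3, Quality=major) − P(Machine=M3)P(Quality=major) = 0.07 − 0.23×0.26 = 0.0102.

0.0102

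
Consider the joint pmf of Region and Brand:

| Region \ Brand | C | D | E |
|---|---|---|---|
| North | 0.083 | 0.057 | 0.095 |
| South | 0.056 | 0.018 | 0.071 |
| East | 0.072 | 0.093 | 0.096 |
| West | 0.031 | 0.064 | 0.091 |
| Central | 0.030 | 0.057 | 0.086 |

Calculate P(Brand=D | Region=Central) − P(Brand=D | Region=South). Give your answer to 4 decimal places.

0.2053

P(Region=Central) = 0.030 + 0.057 + 0.086 = 0.173; P(Brand=D | Region=Central) = 0.057/0.173 = 0.32948.
P(Region=South) = 0.056 + 0.018 + 0.071 = 0.145; P(Brand=D | Region=South) = 0.018/0.145 = 0.12414.
Difference = 0.2053.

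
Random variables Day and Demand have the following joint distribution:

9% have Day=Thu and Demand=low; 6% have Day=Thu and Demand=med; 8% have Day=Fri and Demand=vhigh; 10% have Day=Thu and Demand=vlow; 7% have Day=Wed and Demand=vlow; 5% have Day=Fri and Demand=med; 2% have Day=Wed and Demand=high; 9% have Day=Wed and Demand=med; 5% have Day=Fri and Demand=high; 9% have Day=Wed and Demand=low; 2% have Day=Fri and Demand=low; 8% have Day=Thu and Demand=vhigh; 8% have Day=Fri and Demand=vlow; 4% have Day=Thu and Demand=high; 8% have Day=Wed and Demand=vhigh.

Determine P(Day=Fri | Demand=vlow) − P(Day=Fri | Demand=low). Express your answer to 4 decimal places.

0.2200

P(Demand=vlow) = 0.07 + 0.10 + 0.08 = 0.25; P(Day=Fri | Demand=vlow) = 0.08/0.25 = 0.32000.
P(Demand=low) = 0.09 + 0.09 + 0.02 = 0.20; P(Day=Fri | Demand=low) = 0.02/0.20 = 0.10000.
Difference = 0.2200.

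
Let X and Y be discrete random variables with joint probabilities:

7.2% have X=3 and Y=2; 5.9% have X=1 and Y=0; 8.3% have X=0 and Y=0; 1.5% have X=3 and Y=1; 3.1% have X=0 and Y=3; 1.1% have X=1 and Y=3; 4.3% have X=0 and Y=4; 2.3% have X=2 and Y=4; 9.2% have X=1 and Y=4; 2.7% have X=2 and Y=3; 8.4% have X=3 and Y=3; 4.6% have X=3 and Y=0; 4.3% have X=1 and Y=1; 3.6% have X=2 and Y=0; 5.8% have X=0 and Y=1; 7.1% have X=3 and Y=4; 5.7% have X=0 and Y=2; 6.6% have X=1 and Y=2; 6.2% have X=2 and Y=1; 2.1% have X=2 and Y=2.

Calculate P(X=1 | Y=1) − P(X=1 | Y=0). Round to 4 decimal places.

-0.0218

P(Y=1) = 0.058 + 0.043 + 0.062 + 0.015 = 0.178; P(X=1 | Y=1) = 0.043/0.178 = 0.24157.
P(Y=0) = 0.083 + 0.059 + 0.036 + 0.046 = 0.224; P(X=1 | Y=0) = 0.059/0.224 = 0.26339.
Difference = -0.0218.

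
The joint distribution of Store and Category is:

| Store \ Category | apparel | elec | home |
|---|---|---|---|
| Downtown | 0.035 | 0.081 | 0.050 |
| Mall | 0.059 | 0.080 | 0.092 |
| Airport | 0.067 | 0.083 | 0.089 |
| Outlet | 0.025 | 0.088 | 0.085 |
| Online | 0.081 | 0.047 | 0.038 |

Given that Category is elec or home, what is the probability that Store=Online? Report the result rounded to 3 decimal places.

P(Category=elec) = 0.081 + 0.080 + 0.083 + 0.088 + 0.047 = 0.379.
P(Category=home) = 0.050 + 0.092 + 0.089 + 0.085 + 0.038 = 0.354.
P(Category ∈ {elec, home}) = 0.379 + 0.354 = 0.733; P(Store=Online, Category ∈ {elec, home}) = 0.047 + 0.038 = 0.085.
P(Store=Online | Category ∈ {elec, home}) = 0.085/0.733 = 0.116.

0.116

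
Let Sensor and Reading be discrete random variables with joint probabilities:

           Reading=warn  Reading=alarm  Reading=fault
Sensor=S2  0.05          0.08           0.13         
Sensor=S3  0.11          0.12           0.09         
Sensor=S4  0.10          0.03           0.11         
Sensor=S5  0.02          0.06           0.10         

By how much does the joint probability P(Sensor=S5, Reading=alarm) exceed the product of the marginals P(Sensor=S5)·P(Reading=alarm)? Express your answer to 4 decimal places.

P(Sensor=S5) = 0.02 + 0.06 + 0.10 = 0.18.
P(Reading=alarm) = 0.08 + 0.12 + 0.03 + 0.06 = 0.29.
P(Sensor=S5, Reading=alarm) − P(Sensor=S5)P(Reading=alarm) = 0.06 − 0.18×0.29 = 0.0078.

0.0078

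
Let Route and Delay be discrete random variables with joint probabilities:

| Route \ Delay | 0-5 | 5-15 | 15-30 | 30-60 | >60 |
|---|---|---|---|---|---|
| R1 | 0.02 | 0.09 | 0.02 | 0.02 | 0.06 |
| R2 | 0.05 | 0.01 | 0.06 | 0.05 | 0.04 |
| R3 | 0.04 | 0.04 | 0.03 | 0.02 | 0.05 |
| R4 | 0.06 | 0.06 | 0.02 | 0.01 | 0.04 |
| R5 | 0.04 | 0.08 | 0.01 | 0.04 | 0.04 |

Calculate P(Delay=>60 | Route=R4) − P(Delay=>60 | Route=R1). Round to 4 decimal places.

P(Route=R4) = 0.06 + 0.06 + 0.02 + 0.01 + 0.04 = 0.19; P(Delay=>60 | Route=R4) = 0.04/0.19 = 0.21053.
P(Route=R1) = 0.02 + 0.09 + 0.02 + 0.02 + 0.06 = 0.21; P(Delay=>60 | Route=R1) = 0.06/0.21 = 0.28571.
Difference = -0.0752.

-0.0752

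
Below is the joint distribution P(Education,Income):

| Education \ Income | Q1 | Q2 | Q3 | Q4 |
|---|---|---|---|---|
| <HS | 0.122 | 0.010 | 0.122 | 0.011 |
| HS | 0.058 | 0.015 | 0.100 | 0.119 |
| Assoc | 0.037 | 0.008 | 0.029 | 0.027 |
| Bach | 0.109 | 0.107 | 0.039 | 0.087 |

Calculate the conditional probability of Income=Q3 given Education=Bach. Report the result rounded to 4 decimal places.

0.1140

P(Education=Bach) = 0.109 + 0.107 + 0.039 + 0.087 = 0.342.
P(Income=Q3 | Education=Bach) = 0.039/0.342 = 0.1140.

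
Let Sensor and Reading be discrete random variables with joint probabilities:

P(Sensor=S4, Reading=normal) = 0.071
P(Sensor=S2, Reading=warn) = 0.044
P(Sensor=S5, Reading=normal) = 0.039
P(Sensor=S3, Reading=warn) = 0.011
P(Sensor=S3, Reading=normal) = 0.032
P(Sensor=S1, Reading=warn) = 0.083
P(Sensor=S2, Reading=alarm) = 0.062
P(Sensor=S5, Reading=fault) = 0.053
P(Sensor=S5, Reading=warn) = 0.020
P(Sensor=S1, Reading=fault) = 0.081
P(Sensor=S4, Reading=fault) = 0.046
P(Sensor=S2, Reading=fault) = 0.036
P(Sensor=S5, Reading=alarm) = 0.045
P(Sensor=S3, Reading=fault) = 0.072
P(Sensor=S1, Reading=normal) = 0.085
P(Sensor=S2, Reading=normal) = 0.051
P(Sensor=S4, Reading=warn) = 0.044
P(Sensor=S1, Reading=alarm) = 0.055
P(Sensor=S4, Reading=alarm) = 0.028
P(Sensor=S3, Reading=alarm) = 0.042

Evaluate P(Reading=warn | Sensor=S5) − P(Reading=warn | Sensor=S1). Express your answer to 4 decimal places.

-0.1456

P(Sensor=S5) = 0.039 + 0.020 + 0.045 + 0.053 = 0.157; P(Reading=warn | Sensor=S5) = 0.020/0.157 = 0.12739.
P(Sensor=S1) = 0.085 + 0.083 + 0.055 + 0.081 = 0.304; P(Reading=warn | Sensor=S1) = 0.083/0.304 = 0.27303.
Difference = -0.1456.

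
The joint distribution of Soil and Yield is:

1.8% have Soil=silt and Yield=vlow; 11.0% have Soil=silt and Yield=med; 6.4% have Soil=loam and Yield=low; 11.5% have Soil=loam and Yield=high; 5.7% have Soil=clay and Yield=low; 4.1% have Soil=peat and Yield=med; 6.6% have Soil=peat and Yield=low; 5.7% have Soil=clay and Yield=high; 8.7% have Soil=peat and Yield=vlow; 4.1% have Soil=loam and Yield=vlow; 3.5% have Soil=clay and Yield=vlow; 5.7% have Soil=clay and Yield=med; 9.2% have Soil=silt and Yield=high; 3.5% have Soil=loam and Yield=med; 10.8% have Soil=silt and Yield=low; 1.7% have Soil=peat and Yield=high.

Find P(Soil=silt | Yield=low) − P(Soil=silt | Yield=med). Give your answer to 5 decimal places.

P(Yield=low) = 0.064 + 0.057 + 0.108 + 0.066 = 0.295; P(Soil=silt | Yield=low) = 0.108/0.295 = 0.366102.
P(Yield=med) = 0.035 + 0.057 + 0.110 + 0.041 = 0.243; P(Soil=silt | Yield=med) = 0.110/0.243 = 0.452675.
Difference = -0.08657.

-0.08657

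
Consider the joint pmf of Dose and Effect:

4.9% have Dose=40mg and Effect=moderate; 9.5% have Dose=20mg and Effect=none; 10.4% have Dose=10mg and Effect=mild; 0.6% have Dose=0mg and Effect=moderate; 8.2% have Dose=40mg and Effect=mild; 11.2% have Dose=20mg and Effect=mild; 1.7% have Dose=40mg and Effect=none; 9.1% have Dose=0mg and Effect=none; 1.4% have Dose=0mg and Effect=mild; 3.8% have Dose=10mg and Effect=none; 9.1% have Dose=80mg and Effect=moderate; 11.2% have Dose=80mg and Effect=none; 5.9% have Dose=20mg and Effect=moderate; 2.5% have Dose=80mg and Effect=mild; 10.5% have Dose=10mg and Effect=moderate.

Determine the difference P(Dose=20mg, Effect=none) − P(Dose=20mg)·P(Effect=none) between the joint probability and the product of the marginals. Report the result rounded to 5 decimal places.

P(Dose=20mg) = 0.095 + 0.112 + 0.059 = 0.266.
P(Effect=none) = 0.091 + 0.038 + 0.095 + 0.017 + 0.112 = 0.353.
P(Dose=20mg, Effect=none) − P(Dose=20mg)P(Effect=none) = 0.095 − 0.266×0.353 = 0.00110.

0.00110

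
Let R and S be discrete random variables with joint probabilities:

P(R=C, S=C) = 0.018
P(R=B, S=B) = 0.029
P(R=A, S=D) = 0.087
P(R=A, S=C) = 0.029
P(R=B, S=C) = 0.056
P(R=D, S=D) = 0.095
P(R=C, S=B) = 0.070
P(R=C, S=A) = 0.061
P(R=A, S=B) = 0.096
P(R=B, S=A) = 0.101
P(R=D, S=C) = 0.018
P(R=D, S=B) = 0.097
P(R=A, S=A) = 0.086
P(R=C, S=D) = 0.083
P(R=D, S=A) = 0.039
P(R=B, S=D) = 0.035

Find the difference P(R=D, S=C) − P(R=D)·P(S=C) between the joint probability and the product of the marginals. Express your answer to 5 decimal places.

-0.01213

P(R=D) = 0.039 + 0.097 + 0.018 + 0.095 = 0.249.
P(S=C) = 0.029 + 0.056 + 0.018 + 0.018 = 0.121.
P(R=D, S=C) − P(R=D)P(S=C) = 0.018 − 0.249×0.121 = -0.01213.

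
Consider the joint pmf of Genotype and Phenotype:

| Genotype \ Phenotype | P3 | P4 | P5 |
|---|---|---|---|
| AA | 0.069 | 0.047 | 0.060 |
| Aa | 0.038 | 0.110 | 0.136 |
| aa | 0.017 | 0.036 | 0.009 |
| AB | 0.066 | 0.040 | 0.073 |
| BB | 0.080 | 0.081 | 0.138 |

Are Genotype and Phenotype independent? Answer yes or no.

P(Genotype=Aa) = 0.284 and P(Phenotype=P3) = 0.270, so their product is 0.07668, but P(Genotype=Aa, Phenotype=P3) = 0.038. Since these differ, Genotype and Phenotype are not independent.

no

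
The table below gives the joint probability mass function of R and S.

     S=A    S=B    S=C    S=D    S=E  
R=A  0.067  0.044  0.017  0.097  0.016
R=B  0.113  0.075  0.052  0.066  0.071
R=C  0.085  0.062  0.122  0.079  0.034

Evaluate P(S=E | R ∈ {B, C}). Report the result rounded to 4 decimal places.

P(R=B) = 0.113 + 0.075 + 0.052 + 0.066 + 0.071 = 0.377.
P(R=C) = 0.085 + 0.062 + 0.122 + 0.079 + 0.034 = 0.382.
P(R ∈ {B, C}) = 0.377 + 0.382 = 0.759; P(S=E, R ∈ {B, C}) = 0.071 + 0.034 = 0.105.
P(S=E | R ∈ {B, C}) = 0.105/0.759 = 0.1383.

0.1383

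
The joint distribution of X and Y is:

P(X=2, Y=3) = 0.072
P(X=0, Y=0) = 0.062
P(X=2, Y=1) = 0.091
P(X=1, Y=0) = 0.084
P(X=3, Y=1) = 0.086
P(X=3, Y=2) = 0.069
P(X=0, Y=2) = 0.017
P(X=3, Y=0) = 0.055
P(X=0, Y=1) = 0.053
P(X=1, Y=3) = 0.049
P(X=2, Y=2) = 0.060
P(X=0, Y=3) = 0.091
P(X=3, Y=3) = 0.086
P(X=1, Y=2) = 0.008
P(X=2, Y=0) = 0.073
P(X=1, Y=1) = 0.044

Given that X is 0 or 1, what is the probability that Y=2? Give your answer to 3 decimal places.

P(X=0) = 0.062 + 0.053 + 0.017 + 0.091 = 0.223.
P(X=1) = 0.084 + 0.044 + 0.008 + 0.049 = 0.185.
P(X ∈ {0, 1}) = 0.223 + 0.185 = 0.408; P(Y=2, X ∈ {0, 1}) = 0.017 + 0.008 = 0.025.
P(Y=2 | X ∈ {0, 1}) = 0.025/0.408 = 0.061.

0.061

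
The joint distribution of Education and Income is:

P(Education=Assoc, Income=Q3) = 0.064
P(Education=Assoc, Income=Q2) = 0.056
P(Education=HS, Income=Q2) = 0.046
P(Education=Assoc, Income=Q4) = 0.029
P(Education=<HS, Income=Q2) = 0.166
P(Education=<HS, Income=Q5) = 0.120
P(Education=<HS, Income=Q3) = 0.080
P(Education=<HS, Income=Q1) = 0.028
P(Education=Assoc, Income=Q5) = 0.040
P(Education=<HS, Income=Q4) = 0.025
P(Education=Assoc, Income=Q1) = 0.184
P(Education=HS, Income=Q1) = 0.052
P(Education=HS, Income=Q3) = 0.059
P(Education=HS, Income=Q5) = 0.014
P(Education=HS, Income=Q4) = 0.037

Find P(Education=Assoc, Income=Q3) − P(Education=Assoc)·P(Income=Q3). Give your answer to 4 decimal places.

P(Education=Assoc) = 0.184 + 0.056 + 0.064 + 0.029 + 0.040 = 0.373.
P(Income=Q3) = 0.080 + 0.059 + 0.064 = 0.203.
P(Education=Assoc, Income=Q3) − P(Education=Assoc)P(Income=Q3) = 0.064 − 0.373×0.203 = -0.0117.

-0.0117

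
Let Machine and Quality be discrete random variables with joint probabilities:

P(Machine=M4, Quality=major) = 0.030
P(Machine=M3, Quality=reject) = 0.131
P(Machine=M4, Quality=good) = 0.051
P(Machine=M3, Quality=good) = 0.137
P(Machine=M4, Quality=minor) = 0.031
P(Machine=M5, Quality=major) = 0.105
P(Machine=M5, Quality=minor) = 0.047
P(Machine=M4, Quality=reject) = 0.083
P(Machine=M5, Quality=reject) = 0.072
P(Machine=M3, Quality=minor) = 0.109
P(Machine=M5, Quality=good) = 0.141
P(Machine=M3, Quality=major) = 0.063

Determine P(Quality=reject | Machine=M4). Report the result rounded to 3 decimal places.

0.426

P(Machine=M4) = 0.051 + 0.031 + 0.030 + 0.083 = 0.195.
P(Quality=reject | Machine=M4) = 0.083/0.195 = 0.426.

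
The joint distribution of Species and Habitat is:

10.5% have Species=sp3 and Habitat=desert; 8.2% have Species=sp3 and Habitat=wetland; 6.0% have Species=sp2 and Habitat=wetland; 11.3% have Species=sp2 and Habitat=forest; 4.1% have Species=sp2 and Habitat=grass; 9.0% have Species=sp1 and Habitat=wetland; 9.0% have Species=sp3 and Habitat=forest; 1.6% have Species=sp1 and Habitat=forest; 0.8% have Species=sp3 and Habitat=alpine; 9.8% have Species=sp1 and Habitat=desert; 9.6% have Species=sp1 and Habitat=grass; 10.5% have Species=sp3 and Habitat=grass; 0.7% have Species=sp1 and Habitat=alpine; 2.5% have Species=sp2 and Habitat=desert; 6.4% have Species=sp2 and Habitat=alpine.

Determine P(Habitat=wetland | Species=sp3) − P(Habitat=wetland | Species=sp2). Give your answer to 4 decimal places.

0.0122

P(Species=sp3) = 0.090 + 0.105 + 0.082 + 0.105 + 0.008 = 0.390; P(Habitat=wetland | Species=sp3) = 0.082/0.390 = 0.21026.
P(Species=sp2) = 0.113 + 0.041 + 0.060 + 0.025 + 0.064 = 0.303; P(Habitat=wetland | Species=sp2) = 0.060/0.303 = 0.19802.
Difference = 0.0122.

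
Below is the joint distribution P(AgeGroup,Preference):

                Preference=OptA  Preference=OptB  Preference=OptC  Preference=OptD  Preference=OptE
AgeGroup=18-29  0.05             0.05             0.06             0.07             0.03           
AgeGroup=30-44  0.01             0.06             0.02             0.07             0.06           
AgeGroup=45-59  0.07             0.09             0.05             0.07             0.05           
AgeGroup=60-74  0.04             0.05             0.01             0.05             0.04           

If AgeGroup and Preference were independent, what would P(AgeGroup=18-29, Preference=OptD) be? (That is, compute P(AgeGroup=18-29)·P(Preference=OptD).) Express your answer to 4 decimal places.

0.0676

P(AgeGroup=18-29) = 0.05 + 0.05 + 0.06 + 0.07 + 0.03 = 0.26.
P(Preference=OptD) = 0.07 + 0.07 + 0.07 + 0.05 = 0.26.
Product: 0.26 × 0.26 = 0.0676.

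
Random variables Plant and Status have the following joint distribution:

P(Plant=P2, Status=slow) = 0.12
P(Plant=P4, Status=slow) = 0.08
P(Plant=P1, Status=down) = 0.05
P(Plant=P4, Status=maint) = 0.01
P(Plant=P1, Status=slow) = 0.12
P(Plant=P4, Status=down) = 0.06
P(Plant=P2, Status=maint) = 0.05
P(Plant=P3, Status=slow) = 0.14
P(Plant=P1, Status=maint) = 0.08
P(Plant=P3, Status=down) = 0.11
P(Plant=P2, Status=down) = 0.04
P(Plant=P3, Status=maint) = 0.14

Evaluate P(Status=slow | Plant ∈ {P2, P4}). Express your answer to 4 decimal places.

P(Plant=P2) = 0.12 + 0.04 + 0.05 = 0.21.
P(Plant=P4) = 0.08 + 0.06 + 0.01 = 0.15.
P(Plant ∈ {P2, P4}) = 0.21 + 0.15 = 0.36; P(Status=slow, Plant ∈ {P2, P4}) = 0.12 + 0.08 = 0.20.
P(Status=slow | Plant ∈ {P2, P4}) = 0.20/0.36 = 0.5556.

0.5556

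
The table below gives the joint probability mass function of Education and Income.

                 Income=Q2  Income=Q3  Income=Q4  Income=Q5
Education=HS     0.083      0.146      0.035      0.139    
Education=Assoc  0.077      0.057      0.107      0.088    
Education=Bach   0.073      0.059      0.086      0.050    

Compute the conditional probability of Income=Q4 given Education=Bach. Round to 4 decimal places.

P(Education=Bach) = 0.073 + 0.059 + 0.086 + 0.050 = 0.268.
P(Income=Q4 | Education=Bach) = 0.086/0.268 = 0.3209.

0.3209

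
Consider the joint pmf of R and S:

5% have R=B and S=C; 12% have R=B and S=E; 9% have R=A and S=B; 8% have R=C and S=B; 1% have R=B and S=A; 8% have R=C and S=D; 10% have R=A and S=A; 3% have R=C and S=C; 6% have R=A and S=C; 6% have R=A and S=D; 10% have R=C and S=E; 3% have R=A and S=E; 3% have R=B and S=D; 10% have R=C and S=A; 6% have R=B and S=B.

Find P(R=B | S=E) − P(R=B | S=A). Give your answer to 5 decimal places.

0.43238

P(S=E) = 0.03 + 0.12 + 0.10 = 0.25; P(R=B | S=E) = 0.12/0.25 = 0.480000.
P(S=A) = 0.10 + 0.01 + 0.10 = 0.21; P(R=B | S=A) = 0.01/0.21 = 0.047619.
Difference = 0.43238.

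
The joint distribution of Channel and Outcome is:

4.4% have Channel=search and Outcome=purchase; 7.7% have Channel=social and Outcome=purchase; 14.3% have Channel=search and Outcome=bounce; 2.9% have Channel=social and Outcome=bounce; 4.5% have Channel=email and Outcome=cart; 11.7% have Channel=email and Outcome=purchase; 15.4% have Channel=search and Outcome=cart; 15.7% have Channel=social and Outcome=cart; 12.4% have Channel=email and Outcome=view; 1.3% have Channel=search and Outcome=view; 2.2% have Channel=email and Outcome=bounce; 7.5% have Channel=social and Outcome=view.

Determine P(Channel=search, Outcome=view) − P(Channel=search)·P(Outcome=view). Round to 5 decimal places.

-0.06205

P(Channel=search) = 0.143 + 0.013 + 0.154 + 0.044 = 0.354.
P(Outcome=view) = 0.124 + 0.013 + 0.075 = 0.212.
P(Channel=search, Outcome=view) − P(Channel=search)P(Outcome=view) = 0.013 − 0.354×0.212 = -0.06205.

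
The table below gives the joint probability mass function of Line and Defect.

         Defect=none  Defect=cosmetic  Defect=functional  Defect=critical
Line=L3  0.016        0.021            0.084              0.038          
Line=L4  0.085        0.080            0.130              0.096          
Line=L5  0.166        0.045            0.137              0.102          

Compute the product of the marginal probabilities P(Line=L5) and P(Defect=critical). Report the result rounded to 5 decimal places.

0.10620

P(Line=L5) = 0.166 + 0.045 + 0.137 + 0.102 = 0.450.
P(Defect=critical) = 0.038 + 0.096 + 0.102 = 0.236.
Product: 0.450 × 0.236 = 0.10620.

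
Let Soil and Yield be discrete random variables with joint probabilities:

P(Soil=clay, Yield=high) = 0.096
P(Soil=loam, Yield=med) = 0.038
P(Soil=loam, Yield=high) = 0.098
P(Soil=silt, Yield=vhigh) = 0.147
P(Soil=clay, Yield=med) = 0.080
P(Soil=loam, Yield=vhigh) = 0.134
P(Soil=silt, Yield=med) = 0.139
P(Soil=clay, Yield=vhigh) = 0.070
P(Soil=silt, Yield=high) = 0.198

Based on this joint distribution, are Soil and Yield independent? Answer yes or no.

P(Soil=loam) = 0.270 and P(Yield=vhigh) = 0.351, so their product is 0.09477, but P(Soil=loam, Yield=vhigh) = 0.134. Since these differ, Soil and Yield are not independent.

no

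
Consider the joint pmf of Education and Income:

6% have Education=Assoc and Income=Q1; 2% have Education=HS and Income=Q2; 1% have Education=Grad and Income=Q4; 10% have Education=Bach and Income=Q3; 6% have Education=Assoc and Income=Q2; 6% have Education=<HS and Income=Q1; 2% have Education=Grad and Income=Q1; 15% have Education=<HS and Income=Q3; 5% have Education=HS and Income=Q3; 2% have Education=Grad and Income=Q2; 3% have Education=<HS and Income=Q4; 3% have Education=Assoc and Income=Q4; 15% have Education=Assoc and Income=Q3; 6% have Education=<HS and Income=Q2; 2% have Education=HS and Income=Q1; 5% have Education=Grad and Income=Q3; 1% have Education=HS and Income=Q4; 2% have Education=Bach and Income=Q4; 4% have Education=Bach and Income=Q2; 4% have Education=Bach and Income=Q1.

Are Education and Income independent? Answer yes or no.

Every cell satisfies P(Education,Income) = P(Education)·P(Income). For instance P(Education=<HS) = 0.30, P(Income=Q3) = 0.50, and 0.30×0.50 = 0.15 matches the joint entry. So Education and Income are independent.

yes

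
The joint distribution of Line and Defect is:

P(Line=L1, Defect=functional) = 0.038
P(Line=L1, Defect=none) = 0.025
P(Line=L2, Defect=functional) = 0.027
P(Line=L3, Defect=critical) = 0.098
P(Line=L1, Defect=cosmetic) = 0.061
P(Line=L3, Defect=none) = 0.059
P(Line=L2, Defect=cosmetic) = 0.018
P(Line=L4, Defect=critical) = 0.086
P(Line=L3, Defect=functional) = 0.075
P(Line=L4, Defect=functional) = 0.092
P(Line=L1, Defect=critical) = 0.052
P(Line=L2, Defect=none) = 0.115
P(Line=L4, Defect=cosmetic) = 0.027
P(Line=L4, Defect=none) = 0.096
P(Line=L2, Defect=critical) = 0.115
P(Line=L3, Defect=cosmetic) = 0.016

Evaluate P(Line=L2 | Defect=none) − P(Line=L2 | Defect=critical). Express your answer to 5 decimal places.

P(Defect=none) = 0.025 + 0.115 + 0.059 + 0.096 = 0.295; P(Line=L2 | Defect=none) = 0.115/0.295 = 0.389831.
P(Defect=critical) = 0.052 + 0.115 + 0.098 + 0.086 = 0.351; P(Line=L2 | Defect=critical) = 0.115/0.351 = 0.327635.
Difference = 0.06220.

0.06220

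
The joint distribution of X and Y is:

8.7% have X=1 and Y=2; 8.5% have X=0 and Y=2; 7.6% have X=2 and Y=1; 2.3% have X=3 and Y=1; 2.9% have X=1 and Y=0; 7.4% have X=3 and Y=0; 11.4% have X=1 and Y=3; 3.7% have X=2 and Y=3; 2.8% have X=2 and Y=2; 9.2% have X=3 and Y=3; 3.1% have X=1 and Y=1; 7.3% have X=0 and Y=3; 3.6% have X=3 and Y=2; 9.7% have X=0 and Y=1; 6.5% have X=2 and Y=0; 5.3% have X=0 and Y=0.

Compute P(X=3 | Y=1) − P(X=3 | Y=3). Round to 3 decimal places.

P(Y=1) = 0.097 + 0.031 + 0.076 + 0.023 = 0.227; P(X=3 | Y=1) = 0.023/0.227 = 0.1013.
P(Y=3) = 0.073 + 0.114 + 0.037 + 0.092 = 0.316; P(X=3 | Y=3) = 0.092/0.316 = 0.2911.
Difference = -0.190.

-0.190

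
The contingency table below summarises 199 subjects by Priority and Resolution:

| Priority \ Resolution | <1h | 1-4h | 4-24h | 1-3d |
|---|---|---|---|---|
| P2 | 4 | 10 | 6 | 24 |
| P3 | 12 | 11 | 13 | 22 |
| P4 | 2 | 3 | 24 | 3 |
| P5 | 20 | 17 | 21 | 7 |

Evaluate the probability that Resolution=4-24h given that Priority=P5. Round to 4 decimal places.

0.3231

Total with Priority=P5: 20 + 17 + 21 + 7 = 65.
P(Resolution=4-24h | Priority=P5) = 21/65 = 0.3231.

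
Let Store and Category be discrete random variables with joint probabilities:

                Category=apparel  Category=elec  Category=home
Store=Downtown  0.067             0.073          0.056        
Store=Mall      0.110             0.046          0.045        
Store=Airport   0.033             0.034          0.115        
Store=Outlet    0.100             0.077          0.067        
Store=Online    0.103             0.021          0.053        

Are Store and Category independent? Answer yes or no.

no

P(Store=Airport) = 0.182 and P(Category=home) = 0.336, so their product is 0.06115, but P(Store=Airport, Category=home) = 0.115. Since these differ, Store and Category are not independent.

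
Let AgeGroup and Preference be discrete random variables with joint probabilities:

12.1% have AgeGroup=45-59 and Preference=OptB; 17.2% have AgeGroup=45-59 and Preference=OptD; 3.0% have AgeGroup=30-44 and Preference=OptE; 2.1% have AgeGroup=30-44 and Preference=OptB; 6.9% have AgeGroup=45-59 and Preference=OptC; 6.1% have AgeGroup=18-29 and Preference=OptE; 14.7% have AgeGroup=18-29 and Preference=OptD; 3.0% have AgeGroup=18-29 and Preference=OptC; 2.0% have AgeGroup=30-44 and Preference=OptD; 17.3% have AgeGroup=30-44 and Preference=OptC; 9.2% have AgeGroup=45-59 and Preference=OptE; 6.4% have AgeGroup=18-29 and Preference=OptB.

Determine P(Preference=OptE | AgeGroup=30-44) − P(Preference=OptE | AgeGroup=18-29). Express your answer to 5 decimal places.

-0.07904

P(AgeGroup=30-44) = 0.021 + 0.173 + 0.020 + 0.030 = 0.244; P(Preference=OptE | AgeGroup=30-44) = 0.030/0.244 = 0.122951.
P(AgeGroup=18-29) = 0.064 + 0.030 + 0.147 + 0.061 = 0.302; P(Preference=OptE | AgeGroup=18-29) = 0.061/0.302 = 0.201987.
Difference = -0.07904.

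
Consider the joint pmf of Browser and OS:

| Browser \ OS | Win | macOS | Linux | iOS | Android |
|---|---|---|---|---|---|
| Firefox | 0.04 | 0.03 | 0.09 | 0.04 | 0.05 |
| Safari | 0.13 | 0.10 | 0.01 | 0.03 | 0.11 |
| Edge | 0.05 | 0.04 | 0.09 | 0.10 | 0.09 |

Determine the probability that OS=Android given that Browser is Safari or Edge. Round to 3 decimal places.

P(Browser=Safari) = 0.13 + 0.10 + 0.01 + 0.03 + 0.11 = 0.38.
P(Browser=Edge) = 0.05 + 0.04 + 0.09 + 0.10 + 0.09 = 0.37.
P(Browser ∈ {Safari, Edge}) = 0.38 + 0.37 = 0.75; P(OS=Android, Browser ∈ {Safari, Edge}) = 0.11 + 0.09 = 0.20.
P(OS=Android | Browser ∈ {Safari, Edge}) = 0.20/0.75 = 0.267.

0.267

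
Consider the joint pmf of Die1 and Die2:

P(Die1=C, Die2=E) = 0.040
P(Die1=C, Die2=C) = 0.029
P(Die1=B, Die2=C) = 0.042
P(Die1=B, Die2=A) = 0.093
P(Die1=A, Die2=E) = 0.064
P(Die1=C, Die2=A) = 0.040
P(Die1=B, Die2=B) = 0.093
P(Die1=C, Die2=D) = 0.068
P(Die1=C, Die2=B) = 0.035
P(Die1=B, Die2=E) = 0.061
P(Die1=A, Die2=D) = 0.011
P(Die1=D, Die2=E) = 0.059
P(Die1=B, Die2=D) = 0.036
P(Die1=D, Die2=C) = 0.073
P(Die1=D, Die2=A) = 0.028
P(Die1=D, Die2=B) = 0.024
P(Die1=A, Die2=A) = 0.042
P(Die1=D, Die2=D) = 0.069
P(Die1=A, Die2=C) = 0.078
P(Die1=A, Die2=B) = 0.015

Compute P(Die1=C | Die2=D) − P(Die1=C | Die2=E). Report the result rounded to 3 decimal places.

P(Die2=D) = 0.011 + 0.036 + 0.068 + 0.069 = 0.184; P(Die1=C | Die2=D) = 0.068/0.184 = 0.3696.
P(Die2=E) = 0.064 + 0.061 + 0.040 + 0.059 = 0.224; P(Die1=C | Die2=E) = 0.040/0.224 = 0.1786.
Difference = 0.191.

0.191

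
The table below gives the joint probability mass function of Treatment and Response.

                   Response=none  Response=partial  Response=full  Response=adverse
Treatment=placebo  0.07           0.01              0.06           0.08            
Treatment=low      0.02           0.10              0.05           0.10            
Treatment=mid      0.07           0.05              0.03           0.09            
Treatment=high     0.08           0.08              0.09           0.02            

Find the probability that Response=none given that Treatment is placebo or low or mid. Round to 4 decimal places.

P(Treatment=placebo) = 0.07 + 0.01 + 0.06 + 0.08 = 0.22.
P(Treatment=low) = 0.02 + 0.10 + 0.05 + 0.10 = 0.27.
P(Treatment=mid) = 0.07 + 0.05 + 0.03 + 0.09 = 0.24.
P(Treatment ∈ {placebo, low, mid}) = 0.22 + 0.27 + 0.24 = 0.73; P(Response=none, Treatment ∈ {placebo, low, mid}) = 0.07 + 0.02 + 0.07 = 0.16.
P(Response=none | Treatment ∈ {placebo, low, mid}) = 0.16/0.73 = 0.2192.

0.2192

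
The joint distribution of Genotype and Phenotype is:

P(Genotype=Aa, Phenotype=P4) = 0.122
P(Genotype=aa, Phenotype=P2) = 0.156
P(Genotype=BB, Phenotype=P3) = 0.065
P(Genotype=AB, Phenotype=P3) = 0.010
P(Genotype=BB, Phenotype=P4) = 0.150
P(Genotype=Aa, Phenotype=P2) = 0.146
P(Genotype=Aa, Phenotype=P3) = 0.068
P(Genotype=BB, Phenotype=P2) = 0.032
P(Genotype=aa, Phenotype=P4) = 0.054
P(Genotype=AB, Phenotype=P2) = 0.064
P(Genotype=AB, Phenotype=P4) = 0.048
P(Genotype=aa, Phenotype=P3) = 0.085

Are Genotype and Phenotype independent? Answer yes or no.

P(Genotype=BB) = 0.247 and P(Phenotype=P2) = 0.398, so their product is 0.09831, but P(Genotype=BB, Phenotype=P2) = 0.032. Since these differ, Genotype and Phenotype are not independent.

no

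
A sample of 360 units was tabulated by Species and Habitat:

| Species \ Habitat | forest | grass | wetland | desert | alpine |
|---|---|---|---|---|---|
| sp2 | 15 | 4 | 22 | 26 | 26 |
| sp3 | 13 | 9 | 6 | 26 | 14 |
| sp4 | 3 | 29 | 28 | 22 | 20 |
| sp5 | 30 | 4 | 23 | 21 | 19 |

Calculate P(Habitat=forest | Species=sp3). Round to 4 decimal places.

0.1912

Total with Species=sp3: 13 + 9 + 6 + 26 + 14 = 68.
P(Habitat=forest | Species=sp3) = 13/68 = 0.1912.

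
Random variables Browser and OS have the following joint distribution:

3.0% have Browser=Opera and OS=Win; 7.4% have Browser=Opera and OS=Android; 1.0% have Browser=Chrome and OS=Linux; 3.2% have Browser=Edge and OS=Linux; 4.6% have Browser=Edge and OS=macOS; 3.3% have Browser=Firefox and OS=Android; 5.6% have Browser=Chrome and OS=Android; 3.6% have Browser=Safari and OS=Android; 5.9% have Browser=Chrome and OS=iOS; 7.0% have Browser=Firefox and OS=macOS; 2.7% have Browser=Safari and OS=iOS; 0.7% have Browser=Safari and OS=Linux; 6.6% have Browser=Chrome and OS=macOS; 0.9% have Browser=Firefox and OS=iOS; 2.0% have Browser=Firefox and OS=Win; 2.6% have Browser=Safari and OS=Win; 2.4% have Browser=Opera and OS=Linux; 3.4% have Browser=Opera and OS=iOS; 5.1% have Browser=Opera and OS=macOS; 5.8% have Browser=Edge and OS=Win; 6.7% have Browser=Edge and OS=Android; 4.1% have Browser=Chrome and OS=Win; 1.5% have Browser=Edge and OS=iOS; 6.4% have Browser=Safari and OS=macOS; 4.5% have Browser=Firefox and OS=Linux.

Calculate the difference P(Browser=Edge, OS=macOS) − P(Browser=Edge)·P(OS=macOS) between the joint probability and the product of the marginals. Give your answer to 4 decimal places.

-0.0187

P(Browser=Edge) = 0.058 + 0.046 + 0.032 + 0.015 + 0.067 = 0.218.
P(OS=macOS) = 0.066 + 0.070 + 0.064 + 0.046 + 0.051 = 0.297.
P(Browser=Edge, OS=macOS) − P(Browser=Edge)P(OS=macOS) = 0.046 − 0.218×0.297 = -0.0187.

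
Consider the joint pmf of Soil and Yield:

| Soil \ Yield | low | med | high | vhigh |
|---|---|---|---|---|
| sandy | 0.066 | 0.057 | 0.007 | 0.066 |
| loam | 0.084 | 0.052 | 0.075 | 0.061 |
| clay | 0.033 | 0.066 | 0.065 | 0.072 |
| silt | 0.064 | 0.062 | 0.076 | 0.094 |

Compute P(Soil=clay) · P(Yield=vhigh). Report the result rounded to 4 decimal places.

0.0691

P(Soil=clay) = 0.033 + 0.066 + 0.065 + 0.072 = 0.236.
P(Yield=vhigh) = 0.066 + 0.061 + 0.072 + 0.094 = 0.293.
Product: 0.236 × 0.293 = 0.0691.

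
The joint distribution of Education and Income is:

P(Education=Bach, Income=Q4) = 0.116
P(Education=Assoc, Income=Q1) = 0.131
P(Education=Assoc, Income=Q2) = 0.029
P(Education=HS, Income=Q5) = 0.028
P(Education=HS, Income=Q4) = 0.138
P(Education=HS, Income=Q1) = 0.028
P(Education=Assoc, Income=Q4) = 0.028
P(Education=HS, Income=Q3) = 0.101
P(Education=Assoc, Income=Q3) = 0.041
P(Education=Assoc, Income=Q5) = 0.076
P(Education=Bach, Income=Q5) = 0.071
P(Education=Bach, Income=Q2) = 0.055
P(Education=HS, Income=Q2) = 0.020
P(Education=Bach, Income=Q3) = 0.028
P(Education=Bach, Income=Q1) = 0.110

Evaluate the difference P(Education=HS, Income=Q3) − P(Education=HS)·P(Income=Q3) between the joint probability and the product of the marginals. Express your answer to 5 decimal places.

0.04745

P(Education=HS) = 0.028 + 0.020 + 0.101 + 0.138 + 0.028 = 0.315.
P(Income=Q3) = 0.101 + 0.041 + 0.028 = 0.170.
P(Education=HS, Income=Q3) − P(Education=HS)P(Income=Q3) = 0.101 − 0.315×0.170 = 0.04745.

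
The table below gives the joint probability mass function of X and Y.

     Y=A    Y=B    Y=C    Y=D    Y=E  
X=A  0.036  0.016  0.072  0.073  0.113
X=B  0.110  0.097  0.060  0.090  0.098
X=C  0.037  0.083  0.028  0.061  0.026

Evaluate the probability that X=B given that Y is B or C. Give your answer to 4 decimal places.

P(Y=B) = 0.016 + 0.097 + 0.083 = 0.196.
P(Y=C) = 0.072 + 0.060 + 0.028 = 0.160.
P(Y ∈ {B, C}) = 0.196 + 0.160 = 0.356; P(X=B, Y ∈ {B, C}) = 0.097 + 0.060 = 0.157.
P(X=B | Y ∈ {B, C}) = 0.157/0.356 = 0.4410.

0.4410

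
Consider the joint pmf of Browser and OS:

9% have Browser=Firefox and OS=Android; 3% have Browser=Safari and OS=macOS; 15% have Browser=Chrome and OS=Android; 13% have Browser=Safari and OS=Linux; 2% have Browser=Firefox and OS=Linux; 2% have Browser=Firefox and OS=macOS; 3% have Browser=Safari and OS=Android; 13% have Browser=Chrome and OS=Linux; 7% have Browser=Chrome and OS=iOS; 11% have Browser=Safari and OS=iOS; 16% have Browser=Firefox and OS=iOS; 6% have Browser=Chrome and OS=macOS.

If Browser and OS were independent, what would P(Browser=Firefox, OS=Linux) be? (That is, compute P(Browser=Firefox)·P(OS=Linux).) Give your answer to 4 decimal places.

P(Browser=Firefox) = 0.02 + 0.02 + 0.16 + 0.09 = 0.29.
P(OS=Linux) = 0.13 + 0.02 + 0.13 = 0.28.
Product: 0.29 × 0.28 = 0.0812.

0.0812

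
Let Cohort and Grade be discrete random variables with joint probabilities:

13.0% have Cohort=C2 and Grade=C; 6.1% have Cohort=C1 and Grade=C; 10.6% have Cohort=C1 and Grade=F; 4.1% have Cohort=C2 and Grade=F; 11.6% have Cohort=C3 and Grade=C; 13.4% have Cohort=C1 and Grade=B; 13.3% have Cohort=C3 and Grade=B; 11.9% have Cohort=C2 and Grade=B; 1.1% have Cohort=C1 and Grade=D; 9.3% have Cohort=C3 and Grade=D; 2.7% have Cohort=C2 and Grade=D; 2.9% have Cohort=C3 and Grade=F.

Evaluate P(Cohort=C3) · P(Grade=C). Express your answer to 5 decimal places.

P(Cohort=C3) = 0.133 + 0.116 + 0.093 + 0.029 = 0.371.
P(Grade=C) = 0.061 + 0.130 + 0.116 = 0.307.
Product: 0.371 × 0.307 = 0.11390.

0.11390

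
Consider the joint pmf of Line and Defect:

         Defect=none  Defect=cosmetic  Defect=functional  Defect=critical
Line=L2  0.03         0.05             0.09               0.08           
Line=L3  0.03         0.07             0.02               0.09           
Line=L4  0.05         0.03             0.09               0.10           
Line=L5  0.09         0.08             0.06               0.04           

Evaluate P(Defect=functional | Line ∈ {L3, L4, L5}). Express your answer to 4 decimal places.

0.2267

P(Line=L3) = 0.03 + 0.07 + 0.02 + 0.09 = 0.21.
P(Line=L4) = 0.05 + 0.03 + 0.09 + 0.10 = 0.27.
P(Line=L5) = 0.09 + 0.08 + 0.06 + 0.04 = 0.27.
P(Line ∈ {L3, L4, L5}) = 0.21 + 0.27 + 0.27 = 0.75; P(Defect=functional, Line ∈ {L3, L4, L5}) = 0.02 + 0.09 + 0.06 = 0.17.
P(Defect=functional | Line ∈ {L3, L4, L5}) = 0.17/0.75 = 0.2267.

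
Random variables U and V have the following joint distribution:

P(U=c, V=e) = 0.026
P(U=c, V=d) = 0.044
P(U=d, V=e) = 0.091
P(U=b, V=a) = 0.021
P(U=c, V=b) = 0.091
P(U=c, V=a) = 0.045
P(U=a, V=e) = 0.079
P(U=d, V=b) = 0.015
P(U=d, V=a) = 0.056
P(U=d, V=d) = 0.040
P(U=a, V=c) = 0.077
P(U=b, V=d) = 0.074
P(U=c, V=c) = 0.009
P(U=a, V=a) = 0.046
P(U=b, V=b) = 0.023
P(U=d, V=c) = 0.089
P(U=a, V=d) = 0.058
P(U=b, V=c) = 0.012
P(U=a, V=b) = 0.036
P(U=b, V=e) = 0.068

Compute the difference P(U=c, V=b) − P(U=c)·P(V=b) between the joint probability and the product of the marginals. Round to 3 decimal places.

0.056

P(U=c) = 0.045 + 0.091 + 0.009 + 0.044 + 0.026 = 0.215.
P(V=b) = 0.036 + 0.023 + 0.091 + 0.015 = 0.165.
P(U=c, V=b) − P(U=c)P(V=b) = 0.091 − 0.215×0.165 = 0.056.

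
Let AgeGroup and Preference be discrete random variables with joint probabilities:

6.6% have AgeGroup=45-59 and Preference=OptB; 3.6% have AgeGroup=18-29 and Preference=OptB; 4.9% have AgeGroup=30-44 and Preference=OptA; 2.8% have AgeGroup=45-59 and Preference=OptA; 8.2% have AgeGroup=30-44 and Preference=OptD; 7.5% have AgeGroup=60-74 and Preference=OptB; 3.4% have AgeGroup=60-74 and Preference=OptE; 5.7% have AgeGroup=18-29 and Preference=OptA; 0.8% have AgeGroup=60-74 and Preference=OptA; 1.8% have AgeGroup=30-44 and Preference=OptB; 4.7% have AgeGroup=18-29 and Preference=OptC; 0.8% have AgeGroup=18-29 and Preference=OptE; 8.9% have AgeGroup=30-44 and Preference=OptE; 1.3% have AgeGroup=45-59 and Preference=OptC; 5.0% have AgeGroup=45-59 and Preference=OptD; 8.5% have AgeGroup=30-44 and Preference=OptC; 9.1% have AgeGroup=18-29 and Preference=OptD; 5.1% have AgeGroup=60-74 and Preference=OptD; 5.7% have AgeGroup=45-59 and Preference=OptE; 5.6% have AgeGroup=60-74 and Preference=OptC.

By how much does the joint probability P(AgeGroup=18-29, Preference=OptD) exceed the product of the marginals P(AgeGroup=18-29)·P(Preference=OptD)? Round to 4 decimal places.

0.0255

P(AgeGroup=18-29) = 0.057 + 0.036 + 0.047 + 0.091 + 0.008 = 0.239.
P(Preference=OptD) = 0.091 + 0.082 + 0.050 + 0.051 = 0.274.
P(AgeGroup=18-29, Preference=OptD) − P(AgeGroup=18-29)P(Preference=OptD) = 0.091 − 0.239×0.274 = 0.0255.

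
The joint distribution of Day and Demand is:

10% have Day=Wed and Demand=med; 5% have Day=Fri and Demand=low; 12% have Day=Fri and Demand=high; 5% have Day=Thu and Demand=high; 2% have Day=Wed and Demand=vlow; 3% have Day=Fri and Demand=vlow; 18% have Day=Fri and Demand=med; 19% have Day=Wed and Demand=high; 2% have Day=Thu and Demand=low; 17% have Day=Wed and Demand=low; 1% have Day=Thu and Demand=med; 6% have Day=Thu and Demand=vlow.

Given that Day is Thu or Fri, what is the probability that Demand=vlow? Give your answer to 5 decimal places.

P(Day=Thu) = 0.06 + 0.02 + 0.01 + 0.05 = 0.14.
P(Day=Fri) = 0.03 + 0.05 + 0.18 + 0.12 = 0.38.
P(Day ∈ {Thu, Fri}) = 0.14 + 0.38 = 0.52; P(Demand=vlow, Day ∈ {Thu, Fri}) = 0.06 + 0.03 = 0.09.
P(Demand=vlow | Day ∈ {Thu, Fri}) = 0.09/0.52 = 0.17308.

0.17308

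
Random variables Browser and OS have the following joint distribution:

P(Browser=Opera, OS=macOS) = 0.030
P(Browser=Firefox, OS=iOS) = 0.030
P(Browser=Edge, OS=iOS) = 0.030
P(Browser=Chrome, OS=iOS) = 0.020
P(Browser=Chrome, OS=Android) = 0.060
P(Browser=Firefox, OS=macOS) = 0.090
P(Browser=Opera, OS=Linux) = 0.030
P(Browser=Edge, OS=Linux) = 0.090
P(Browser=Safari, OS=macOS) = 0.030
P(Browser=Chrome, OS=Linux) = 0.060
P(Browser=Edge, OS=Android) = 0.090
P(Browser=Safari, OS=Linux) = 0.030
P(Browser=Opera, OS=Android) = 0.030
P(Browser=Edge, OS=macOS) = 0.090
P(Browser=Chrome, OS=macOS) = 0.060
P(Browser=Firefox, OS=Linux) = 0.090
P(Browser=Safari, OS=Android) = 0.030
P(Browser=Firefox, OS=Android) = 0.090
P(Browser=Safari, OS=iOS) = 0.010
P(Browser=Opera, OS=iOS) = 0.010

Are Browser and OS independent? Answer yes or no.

Every cell satisfies P(Browser,OS) = P(Browser)·P(OS). For instance P(Browser=Edge) = 0.300, P(OS=iOS) = 0.100, and 0.300×0.100 = 0.030 matches the joint entry. So Browser and OS are independent.

yes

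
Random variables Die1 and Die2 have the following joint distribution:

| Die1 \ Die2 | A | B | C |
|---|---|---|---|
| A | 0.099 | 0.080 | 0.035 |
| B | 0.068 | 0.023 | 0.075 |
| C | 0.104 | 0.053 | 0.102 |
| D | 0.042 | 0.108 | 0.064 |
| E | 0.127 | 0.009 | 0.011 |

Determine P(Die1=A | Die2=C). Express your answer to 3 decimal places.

0.122

P(Die2=C) = 0.035 + 0.075 + 0.102 + 0.064 + 0.011 = 0.287.
P(Die1=A | Die2=C) = 0.035/0.287 = 0.122.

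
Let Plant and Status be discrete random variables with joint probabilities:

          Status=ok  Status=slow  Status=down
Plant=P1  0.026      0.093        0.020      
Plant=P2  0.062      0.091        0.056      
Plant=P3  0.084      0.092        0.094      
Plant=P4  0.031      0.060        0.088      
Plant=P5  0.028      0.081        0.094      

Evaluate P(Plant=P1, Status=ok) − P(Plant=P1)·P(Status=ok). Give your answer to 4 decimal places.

P(Plant=P1) = 0.026 + 0.093 + 0.020 = 0.139.
P(Status=ok) = 0.026 + 0.062 + 0.084 + 0.031 + 0.028 = 0.231.
P(Plant=P1, Status=ok) − P(Plant=P1)P(Status=ok) = 0.026 − 0.139×0.231 = -0.0061.

-0.0061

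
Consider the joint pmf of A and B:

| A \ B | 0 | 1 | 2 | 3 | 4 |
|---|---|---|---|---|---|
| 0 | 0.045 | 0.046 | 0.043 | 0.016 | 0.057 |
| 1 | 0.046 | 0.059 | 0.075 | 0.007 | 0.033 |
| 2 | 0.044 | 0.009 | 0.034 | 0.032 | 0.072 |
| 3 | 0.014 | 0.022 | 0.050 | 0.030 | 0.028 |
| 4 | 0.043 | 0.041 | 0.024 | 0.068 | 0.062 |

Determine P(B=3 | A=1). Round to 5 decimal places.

P(A=1) = 0.046 + 0.059 + 0.075 + 0.007 + 0.033 = 0.220.
P(B=3 | A=1) = 0.007/0.220 = 0.03182.

0.03182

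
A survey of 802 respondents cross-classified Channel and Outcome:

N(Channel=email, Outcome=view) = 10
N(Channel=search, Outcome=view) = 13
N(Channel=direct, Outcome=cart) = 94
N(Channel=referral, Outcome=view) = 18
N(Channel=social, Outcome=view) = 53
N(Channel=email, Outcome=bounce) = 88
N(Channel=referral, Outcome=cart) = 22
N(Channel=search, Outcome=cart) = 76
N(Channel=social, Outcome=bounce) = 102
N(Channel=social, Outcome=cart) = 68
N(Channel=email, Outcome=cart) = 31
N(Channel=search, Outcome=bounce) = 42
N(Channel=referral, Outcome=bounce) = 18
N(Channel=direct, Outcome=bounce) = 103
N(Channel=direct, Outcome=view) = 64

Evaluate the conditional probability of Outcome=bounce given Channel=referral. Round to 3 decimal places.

Total with Channel=referral: 18 + 18 + 22 = 58.
P(Outcome=bounce | Channel=referral) = 18/58 = 0.310.

0.310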